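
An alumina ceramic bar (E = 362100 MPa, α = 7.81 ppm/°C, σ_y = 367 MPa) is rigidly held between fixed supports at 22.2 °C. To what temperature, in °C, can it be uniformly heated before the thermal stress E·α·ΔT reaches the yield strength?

E = 362100 MPa = 362.1 GPa.
E·α·ΔT = 367.0 MPa ⇒ ΔT = 367.0 / (362.1×10³ × 7.81×10⁻⁶) = 129.8 K.
T = 22.2 + 129.8 = 152.0 °C.

152 °C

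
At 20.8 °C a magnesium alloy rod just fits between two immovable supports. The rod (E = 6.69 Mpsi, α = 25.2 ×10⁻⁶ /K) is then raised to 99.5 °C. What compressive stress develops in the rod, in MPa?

91.5 MPa

E = 6.69 Mpsi = 46.13 GPa.
ΔT = 78.70 K. Constrained thermal stress σ = E·α·ΔT = 46.13×10³ MPa × 25.2×10⁻⁶ × 78.70 = 91.5 MPa (compressive).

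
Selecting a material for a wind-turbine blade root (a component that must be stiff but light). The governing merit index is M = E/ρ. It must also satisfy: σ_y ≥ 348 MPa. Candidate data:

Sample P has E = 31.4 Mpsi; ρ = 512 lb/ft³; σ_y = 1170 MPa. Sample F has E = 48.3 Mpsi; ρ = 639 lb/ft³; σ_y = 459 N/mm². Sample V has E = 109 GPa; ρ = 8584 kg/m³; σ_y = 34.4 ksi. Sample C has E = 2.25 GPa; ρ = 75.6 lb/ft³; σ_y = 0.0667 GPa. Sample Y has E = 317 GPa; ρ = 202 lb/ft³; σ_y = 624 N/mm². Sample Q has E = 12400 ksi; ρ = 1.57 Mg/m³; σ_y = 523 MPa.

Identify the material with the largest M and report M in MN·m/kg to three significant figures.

Screen on constraints: σ_y ≥ 348 MPa. Survivors: sample P, sample F, sample Y, sample Q.
In SI units:
  sample P: E = 216.5 GPa, ρ = 8201 kg/m³
  sample F: E = 333.0 GPa, ρ = 10240 kg/m³
  sample Y: E = 317.0 GPa, ρ = 3236 kg/m³
  sample Q: E = 85.50 GPa, ρ = 1570 kg/m³
  sample Y: M = 98.0 MN·m/kg
  sample Q: M = 54.5 MN·m/kg
  sample F: M = 32.5 MN·m/kg
  sample P: M = 26.4 MN·m/kg
The maximum is for sample Y.

sample Y, M = 98.0 MN·m/kg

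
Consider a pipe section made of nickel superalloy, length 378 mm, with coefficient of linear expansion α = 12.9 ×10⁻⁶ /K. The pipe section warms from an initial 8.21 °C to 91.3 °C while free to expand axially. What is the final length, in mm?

378.41 mm

ΔT = 91.3 − 8.21 = 83.09 K.
ΔL = α·L₀·ΔT = 12.9×10⁻⁶ × 378 mm × 83.09 K = 0.405 mm.
L = L₀ + ΔL = 378 + 0.405 = 378.41 mm.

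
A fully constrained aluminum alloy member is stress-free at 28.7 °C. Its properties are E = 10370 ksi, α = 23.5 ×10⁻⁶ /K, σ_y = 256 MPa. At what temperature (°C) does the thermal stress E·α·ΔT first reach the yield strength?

E = 10370 ksi = 71.50 GPa.
E·α·ΔT = 256.0 MPa ⇒ ΔT = 256.0 / (71.50×10³ × 23.5×10⁻⁶) = 152.4 K.
T = 28.7 + 152.4 = 181.1 °C.

181 °C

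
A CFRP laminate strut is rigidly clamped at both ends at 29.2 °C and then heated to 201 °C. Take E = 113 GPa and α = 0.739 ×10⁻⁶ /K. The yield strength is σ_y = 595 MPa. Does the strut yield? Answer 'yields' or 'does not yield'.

does not yield

ΔT = 171.8 K. Constrained thermal stress σ = E·α·ΔT = 113.0×10³ MPa × 0.739×10⁻⁶ × 171.8 = 14.3 MPa (compressive).
Compare to σ_y = 595 MPa: σ < σ_y, so it does not yield.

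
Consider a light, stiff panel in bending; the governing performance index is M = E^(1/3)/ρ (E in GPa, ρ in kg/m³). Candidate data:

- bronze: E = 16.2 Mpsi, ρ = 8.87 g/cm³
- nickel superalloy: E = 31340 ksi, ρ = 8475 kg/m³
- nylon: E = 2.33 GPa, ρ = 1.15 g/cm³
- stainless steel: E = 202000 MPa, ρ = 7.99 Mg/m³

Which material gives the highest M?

After converting to SI:
  bronze: E = 111.7 GPa, ρ = 8870 kg/m³
  nickel superalloy: E = 216.1 GPa, ρ = 8475 kg/m³
  nylon: E = 2.330 GPa, ρ = 1150 kg/m³
  stainless steel: E = 202.0 GPa, ρ = 7990 kg/m³
  nylon: M = 1.15×10⁻³
  stainless steel: M = 0.734×10⁻³
  nickel superalloy: M = 0.708×10⁻³
  bronze: M = 0.543×10⁻³
Highest index: nylon.

nylon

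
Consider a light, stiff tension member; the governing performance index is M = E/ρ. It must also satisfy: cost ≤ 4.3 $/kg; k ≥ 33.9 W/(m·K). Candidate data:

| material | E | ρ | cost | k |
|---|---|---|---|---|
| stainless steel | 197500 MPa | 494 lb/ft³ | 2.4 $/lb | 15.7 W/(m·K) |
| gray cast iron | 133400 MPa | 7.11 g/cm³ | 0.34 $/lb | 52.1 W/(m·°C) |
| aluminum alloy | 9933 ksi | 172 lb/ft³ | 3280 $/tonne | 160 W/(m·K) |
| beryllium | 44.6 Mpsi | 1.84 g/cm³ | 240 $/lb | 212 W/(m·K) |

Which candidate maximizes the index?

aluminum alloy

Screen on constraints: cost ≤ 4.3 $/kg; k ≥ 33.9 W/(m·K). Survivors: gray cast iron, aluminum alloy.
After converting to SI:
  gray cast iron: E = 133.4 GPa, ρ = 7110 kg/m³
  aluminum alloy: E = 68.49 GPa, ρ = 2755 kg/m³
  aluminum alloy: M = 24.9 MN·m/kg
  gray cast iron: M = 18.8 MN·m/kg
Highest index: aluminum alloy.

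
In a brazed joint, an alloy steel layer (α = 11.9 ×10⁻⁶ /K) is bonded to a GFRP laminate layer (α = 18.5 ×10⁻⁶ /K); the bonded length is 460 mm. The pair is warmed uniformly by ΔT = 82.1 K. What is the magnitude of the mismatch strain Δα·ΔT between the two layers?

Δα = |11.9 − 18.5|×10⁻⁶/K = 6.60×10⁻⁶/K.
Mismatch strain = Δα·ΔT = 6.60×10⁻⁶ × 82.1 = 5.42×10⁻⁴.

5.42×10⁻⁴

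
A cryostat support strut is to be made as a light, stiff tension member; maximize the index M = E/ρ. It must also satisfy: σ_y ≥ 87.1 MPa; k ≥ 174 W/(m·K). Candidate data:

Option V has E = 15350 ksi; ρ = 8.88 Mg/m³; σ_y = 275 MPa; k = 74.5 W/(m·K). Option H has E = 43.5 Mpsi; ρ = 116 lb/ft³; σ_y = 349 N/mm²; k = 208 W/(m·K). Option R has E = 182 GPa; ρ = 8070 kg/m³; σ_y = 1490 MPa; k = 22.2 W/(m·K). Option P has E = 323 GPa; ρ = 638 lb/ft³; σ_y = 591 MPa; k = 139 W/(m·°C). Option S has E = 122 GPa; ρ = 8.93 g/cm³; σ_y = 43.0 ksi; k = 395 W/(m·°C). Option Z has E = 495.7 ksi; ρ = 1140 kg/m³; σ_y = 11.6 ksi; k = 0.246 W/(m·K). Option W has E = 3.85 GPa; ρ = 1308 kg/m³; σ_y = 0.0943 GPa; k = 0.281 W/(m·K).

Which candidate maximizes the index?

Screen on constraints: σ_y ≥ 87.1 MPa; k ≥ 174 W/(m·K). Survivors: option H, option S.
In SI units:
  option H: E = 299.9 GPa, ρ = 1858 kg/m³
  option S: E = 122.0 GPa, ρ = 8930 kg/m³
  option H: M = 161 MN·m/kg
  option S: M = 13.7 MN·m/kg
The maximum is for option H.

option H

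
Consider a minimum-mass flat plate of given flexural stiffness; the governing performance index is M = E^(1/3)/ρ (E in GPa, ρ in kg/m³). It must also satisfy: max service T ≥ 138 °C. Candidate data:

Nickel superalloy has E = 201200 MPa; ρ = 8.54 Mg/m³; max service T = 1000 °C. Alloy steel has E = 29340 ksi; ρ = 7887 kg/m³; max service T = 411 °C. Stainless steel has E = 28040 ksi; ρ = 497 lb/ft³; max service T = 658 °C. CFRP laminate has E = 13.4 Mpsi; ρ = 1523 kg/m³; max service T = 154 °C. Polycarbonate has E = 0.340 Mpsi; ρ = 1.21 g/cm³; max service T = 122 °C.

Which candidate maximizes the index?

CFRP laminate

Screen on constraints: max service T ≥ 138 °C. Survivors: nickel superalloy, alloy steel, stainless steel, CFRP laminate.
Putting every candidate on a common basis:
  nickel superalloy: E = 201.2 GPa, ρ = 8540 kg/m³
  alloy steel: E = 202.3 GPa, ρ = 7887 kg/m³
  stainless steel: E = 193.3 GPa, ρ = 7961 kg/m³
  CFRP laminate: E = 92.39 GPa, ρ = 1523 kg/m³
  CFRP laminate: M = 2.97×10⁻³
  alloy steel: M = 0.744×10⁻³
  stainless steel: M = 0.726×10⁻³
  nickel superalloy: M = 0.686×10⁻³
Highest index: CFRP laminate.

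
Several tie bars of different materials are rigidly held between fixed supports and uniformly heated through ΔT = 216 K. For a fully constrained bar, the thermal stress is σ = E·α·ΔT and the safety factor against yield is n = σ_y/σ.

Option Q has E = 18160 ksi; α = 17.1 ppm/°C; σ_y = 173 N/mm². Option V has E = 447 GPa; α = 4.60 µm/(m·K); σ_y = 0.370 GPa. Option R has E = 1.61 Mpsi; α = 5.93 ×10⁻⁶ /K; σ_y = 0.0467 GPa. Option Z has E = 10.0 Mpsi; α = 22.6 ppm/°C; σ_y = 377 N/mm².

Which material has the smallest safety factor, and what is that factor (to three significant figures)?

option Q, n = 0.374

Converting E to GPa, α to ×10⁻⁶/K, σ_y to MPa, then σ and n for each:
  option Q: E = 125.2, α = 17.1, σ_y = 173.0 → σ = 462 MPa, n = 0.374
  option V: E = 447.0, α = 4.60, σ_y = 370.0 → σ = 444 MPa, n = 0.833
  option R: E = 11.10, α = 5.93, σ_y = 46.70 → σ = 14.2 MPa, n = 3.28
  option Z: E = 68.95, α = 22.6, σ_y = 377.0 → σ = 337 MPa, n = 1.12
Smallest n: option Q with n = 0.374.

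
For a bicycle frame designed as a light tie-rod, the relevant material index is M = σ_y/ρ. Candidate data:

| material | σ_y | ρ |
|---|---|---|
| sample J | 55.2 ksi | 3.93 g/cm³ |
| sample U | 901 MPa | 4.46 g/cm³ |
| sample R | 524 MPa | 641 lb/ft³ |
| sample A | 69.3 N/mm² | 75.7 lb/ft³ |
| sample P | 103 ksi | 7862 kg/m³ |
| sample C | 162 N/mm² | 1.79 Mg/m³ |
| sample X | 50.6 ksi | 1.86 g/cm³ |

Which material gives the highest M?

sample U

Normalizing units and computing the index:
  sample J: σ_y = 380.6 MPa, ρ = 3930 kg/m³
  sample U: σ_y = 901.0 MPa, ρ = 4460 kg/m³
  sample R: σ_y = 524.0 MPa, ρ = 10270 kg/m³
  sample A: σ_y = 69.30 MPa, ρ = 1213 kg/m³
  sample P: σ_y = 710.2 MPa, ρ = 7862 kg/m³
  sample C: σ_y = 162.0 MPa, ρ = 1790 kg/m³
  sample X: σ_y = 348.9 MPa, ρ = 1860 kg/m³
  sample U: M = 202 kN·m/kg
  sample X: M = 188 kN·m/kg
  sample J: M = 96.8 kN·m/kg
  sample C: M = 90.5 kN·m/kg
  sample P: M = 90.3 kN·m/kg
  sample A: M = 57.2 kN·m/kg
  sample R: M = 51.0 kN·m/kg
The maximum is for sample U.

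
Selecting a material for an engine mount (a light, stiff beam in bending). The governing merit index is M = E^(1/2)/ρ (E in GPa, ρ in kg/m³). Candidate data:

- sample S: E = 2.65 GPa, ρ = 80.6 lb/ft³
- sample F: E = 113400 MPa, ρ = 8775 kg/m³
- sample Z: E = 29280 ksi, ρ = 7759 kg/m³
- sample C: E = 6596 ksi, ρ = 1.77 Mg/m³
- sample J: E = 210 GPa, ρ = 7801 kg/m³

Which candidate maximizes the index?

Putting every candidate on a common basis:
  sample S: E = 2.650 GPa, ρ = 1291 kg/m³
  sample F: E = 113.4 GPa, ρ = 8775 kg/m³
  sample Z: E = 201.9 GPa, ρ = 7759 kg/m³
  sample C: E = 45.48 GPa, ρ = 1770 kg/m³
  sample J: E = 210.0 GPa, ρ = 7801 kg/m³
  sample C: M = 3.81×10⁻³
  sample J: M = 1.86×10⁻³
  sample Z: M = 1.83×10⁻³
  sample S: M = 1.26×10⁻³
  sample F: M = 1.21×10⁻³
Highest index: sample C.

sample C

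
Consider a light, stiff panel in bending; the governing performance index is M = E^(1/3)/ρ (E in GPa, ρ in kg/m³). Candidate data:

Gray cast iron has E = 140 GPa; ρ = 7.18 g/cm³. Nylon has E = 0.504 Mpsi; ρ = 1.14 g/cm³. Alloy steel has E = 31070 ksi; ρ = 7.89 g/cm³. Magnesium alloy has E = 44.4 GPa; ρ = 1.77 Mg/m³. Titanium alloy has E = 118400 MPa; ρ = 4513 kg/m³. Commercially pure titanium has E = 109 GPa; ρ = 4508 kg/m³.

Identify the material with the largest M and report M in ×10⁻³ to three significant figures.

magnesium alloy, M = 2.00×10⁻³

Convert each candidate to consistent units, then evaluate M:
  gray cast iron: E = 140.0 GPa, ρ = 7180 kg/m³
  nylon: E = 3.475 GPa, ρ = 1140 kg/m³
  alloy steel: E = 214.2 GPa, ρ = 7890 kg/m³
  magnesium alloy: E = 44.40 GPa, ρ = 1770 kg/m³
  titanium alloy: E = 118.4 GPa, ρ = 4513 kg/m³
  commercially pure titanium: E = 109.0 GPa, ρ = 4508 kg/m³
  magnesium alloy: M = 2.00×10⁻³
  nylon: M = 1.33×10⁻³
  titanium alloy: M = 1.09×10⁻³
  commercially pure titanium: M = 1.06×10⁻³
  alloy steel: M = 0.758×10⁻³
  gray cast iron: M = 0.723×10⁻³
Highest index: magnesium alloy.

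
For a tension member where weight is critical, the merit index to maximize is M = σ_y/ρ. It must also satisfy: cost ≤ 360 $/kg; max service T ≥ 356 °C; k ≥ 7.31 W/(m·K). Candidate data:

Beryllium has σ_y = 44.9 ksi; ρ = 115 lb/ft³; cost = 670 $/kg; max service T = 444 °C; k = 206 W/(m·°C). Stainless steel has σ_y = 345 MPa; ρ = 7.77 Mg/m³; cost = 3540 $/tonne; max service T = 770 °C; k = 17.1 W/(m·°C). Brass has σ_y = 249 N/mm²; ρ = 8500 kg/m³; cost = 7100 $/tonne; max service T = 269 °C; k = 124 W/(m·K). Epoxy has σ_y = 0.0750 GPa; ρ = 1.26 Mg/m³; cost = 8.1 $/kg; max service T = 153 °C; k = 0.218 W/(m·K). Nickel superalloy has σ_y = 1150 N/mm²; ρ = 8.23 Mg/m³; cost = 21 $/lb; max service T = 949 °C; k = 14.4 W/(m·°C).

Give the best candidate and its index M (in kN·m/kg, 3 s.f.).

Screen on constraints: cost ≤ 360 $/kg; max service T ≥ 356 °C; k ≥ 7.31 W/(m·K). Survivors: stainless steel, nickel superalloy.
Putting every candidate on a common basis:
  stainless steel: σ_y = 345.0 MPa, ρ = 7770 kg/m³
  nickel superalloy: σ_y = 1150 MPa, ρ = 8230 kg/m³
  nickel superalloy: M = 140 kN·m/kg
  stainless steel: M = 44.4 kN·m/kg
The maximum is for nickel superalloy.

nickel superalloy, M = 140 kN·m/kg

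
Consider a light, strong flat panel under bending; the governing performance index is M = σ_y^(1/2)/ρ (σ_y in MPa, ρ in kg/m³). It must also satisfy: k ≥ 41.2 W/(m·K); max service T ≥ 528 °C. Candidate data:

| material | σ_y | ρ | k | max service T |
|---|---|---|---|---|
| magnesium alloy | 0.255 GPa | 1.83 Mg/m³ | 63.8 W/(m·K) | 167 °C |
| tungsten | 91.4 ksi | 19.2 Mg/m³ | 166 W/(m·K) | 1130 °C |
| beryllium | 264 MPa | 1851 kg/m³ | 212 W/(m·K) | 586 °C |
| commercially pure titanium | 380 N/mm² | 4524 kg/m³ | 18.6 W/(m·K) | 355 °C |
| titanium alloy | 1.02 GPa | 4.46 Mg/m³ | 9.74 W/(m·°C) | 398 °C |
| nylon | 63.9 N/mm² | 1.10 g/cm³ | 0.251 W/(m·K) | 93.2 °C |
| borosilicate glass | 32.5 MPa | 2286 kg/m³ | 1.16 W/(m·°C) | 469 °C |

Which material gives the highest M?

Screen on constraints: k ≥ 41.2 W/(m·K); max service T ≥ 528 °C. Survivors: tungsten, beryllium.
Convert each candidate to consistent units, then evaluate M:
  tungsten: σ_y = 630.2 MPa, ρ = 19200 kg/m³
  beryllium: σ_y = 264.0 MPa, ρ = 1851 kg/m³
  beryllium: M = 8.78×10⁻³
  tungsten: M = 1.31×10⁻³
The maximum is for beryllium.

beryllium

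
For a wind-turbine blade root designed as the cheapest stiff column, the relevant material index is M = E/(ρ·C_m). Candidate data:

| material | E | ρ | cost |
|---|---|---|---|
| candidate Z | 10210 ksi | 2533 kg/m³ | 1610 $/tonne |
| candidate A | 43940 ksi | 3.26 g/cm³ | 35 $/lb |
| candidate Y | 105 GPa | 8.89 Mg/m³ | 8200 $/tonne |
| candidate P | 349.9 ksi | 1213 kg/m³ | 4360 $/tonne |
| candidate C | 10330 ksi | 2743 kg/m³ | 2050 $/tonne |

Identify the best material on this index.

candidate Z

Normalizing units and computing the index:
  candidate Z: E = 70.40 GPa, ρ = 2533 kg/m³, cost = 1.610 $/kg
  candidate A: E = 303.0 GPa, ρ = 3260 kg/m³, cost = 77.16 $/kg
  candidate Y: E = 105.0 GPa, ρ = 8890 kg/m³, cost = 8.200 $/kg
  candidate P: E = 2.412 GPa, ρ = 1213 kg/m³, cost = 4.360 $/kg
  candidate C: E = 71.22 GPa, ρ = 2743 kg/m³, cost = 2.050 $/kg
  candidate Z: M = 17.3 MN·m per $
  candidate C: M = 12.7 MN·m per $
  candidate Y: M = 1.44 MN·m per $
  candidate A: M = 1.20 MN·m per $
  candidate P: M = 0.456 MN·m per $
The maximum is for candidate Z.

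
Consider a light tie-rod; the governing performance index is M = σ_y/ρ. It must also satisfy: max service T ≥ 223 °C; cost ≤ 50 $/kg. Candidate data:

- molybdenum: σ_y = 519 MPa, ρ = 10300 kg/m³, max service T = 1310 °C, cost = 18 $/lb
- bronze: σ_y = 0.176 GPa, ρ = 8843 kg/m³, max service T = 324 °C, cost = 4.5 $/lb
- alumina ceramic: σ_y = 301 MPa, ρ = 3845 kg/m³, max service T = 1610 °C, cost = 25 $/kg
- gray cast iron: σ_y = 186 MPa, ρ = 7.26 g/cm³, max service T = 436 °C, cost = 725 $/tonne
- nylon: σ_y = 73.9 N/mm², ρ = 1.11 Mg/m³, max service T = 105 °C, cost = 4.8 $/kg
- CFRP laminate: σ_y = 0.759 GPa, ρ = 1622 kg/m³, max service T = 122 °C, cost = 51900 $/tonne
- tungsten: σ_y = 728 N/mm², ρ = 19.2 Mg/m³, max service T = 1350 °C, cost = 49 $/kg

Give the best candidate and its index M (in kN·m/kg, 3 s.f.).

Screen on constraints: max service T ≥ 223 °C; cost ≤ 50 $/kg. Survivors: molybdenum, bronze, alumina ceramic, gray cast iron, tungsten.
Putting every candidate on a common basis:
  molybdenum: σ_y = 519.0 MPa, ρ = 10300 kg/m³
  bronze: σ_y = 176.0 MPa, ρ = 8843 kg/m³
  alumina ceramic: σ_y = 301.0 MPa, ρ = 3845 kg/m³
  gray cast iron: σ_y = 186.0 MPa, ρ = 7260 kg/m³
  tungsten: σ_y = 728.0 MPa, ρ = 19200 kg/m³
  alumina ceramic: M = 78.3 kN·m/kg
  molybdenum: M = 50.4 kN·m/kg
  tungsten: M = 37.9 kN·m/kg
  gray cast iron: M = 25.6 kN·m/kg
  bronze: M = 19.9 kN·m/kg
Alumina ceramic ranks first.

alumina ceramic, M = 78.3 kN·m/kg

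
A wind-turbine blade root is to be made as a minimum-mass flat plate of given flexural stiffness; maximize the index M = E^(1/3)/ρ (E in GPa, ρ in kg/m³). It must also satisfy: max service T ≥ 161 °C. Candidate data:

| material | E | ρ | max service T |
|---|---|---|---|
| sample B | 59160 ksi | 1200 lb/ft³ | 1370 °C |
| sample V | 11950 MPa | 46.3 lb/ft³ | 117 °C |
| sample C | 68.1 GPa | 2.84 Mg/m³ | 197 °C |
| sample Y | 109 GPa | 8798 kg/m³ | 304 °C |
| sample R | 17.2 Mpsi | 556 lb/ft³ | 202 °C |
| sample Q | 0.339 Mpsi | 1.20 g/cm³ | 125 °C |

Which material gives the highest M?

Screen on constraints: max service T ≥ 161 °C. Survivors: sample B, sample C, sample Y, sample R.
Convert each candidate to consistent units, then evaluate M:
  sample B: E = 407.9 GPa, ρ = 19220 kg/m³
  sample C: E = 68.10 GPa, ρ = 2840 kg/m³
  sample Y: E = 109.0 GPa, ρ = 8798 kg/m³
  sample R: E = 118.6 GPa, ρ = 8906 kg/m³
  sample C: M = 1.44×10⁻³
  sample R: M = 0.552×10⁻³
  sample Y: M = 0.543×10⁻³
  sample B: M = 0.386×10⁻³
Highest index: sample C.

sample C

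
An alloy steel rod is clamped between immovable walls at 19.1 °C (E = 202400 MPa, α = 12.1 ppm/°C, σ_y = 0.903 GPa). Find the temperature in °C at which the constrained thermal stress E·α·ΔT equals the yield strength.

388 °C

E = 202400 MPa = 202.4 GPa.
σ_y = 0.903 GPa = 903.0 MPa.
E·α·ΔT = 903.0 MPa ⇒ ΔT = 903.0 / (202.4×10³ × 12.1×10⁻⁶) = 368.7 K.
T = 19.1 + 368.7 = 387.8 °C.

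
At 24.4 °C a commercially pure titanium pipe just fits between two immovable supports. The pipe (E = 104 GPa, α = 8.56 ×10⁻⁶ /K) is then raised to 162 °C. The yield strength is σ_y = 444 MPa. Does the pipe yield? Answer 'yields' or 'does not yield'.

ΔT = 137.6 K. Constrained thermal stress σ = E·α·ΔT = 104.0×10³ MPa × 8.56×10⁻⁶ × 137.6 = 122 MPa (compressive).
Compare to σ_y = 444 MPa: σ < σ_y, so it does not yield.

does not yield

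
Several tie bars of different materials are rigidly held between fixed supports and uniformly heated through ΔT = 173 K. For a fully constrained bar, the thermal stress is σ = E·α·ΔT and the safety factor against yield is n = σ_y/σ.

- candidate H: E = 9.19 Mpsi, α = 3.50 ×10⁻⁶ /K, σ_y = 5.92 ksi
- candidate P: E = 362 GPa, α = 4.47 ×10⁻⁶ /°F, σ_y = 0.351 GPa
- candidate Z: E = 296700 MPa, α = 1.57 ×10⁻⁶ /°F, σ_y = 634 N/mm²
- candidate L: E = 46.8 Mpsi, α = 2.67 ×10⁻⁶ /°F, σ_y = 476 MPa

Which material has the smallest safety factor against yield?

Per material, after unit conversion:
  candidate H: E = 63.36, α = 3.50, σ_y = 40.82 → σ = 38.4 MPa, n = 1.06
  candidate P: E = 362.0, α = 8.05, σ_y = 351.0 → σ = 504 MPa, n = 0.697
  candidate Z: E = 296.7, α = 2.83, σ_y = 634.0 → σ = 145 MPa, n = 4.37
  candidate L: E = 322.7, α = 4.81, σ_y = 476.0 → σ = 268 MPa, n = 1.77
Candidate P has the lowest safety factor, n = 0.697.

candidate P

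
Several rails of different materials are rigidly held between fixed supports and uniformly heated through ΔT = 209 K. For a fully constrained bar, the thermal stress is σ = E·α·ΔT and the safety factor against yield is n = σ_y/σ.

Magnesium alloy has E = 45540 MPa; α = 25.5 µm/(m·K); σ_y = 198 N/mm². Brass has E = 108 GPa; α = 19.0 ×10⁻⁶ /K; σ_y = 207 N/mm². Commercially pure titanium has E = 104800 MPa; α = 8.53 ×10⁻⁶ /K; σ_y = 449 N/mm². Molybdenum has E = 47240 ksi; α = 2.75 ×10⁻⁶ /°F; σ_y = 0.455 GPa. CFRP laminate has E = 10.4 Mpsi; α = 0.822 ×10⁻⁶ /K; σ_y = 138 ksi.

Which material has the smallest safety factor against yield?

brass

Converting E to GPa, α to ×10⁻⁶/K, σ_y to MPa, then σ and n for each:
  magnesium alloy: E = 45.54, α = 25.5, σ_y = 198.0 → σ = 243 MPa, n = 0.816
  brass: E = 108.0, α = 19.0, σ_y = 207.0 → σ = 429 MPa, n = 0.483
  commercially pure titanium: E = 104.8, α = 8.53, σ_y = 449.0 → σ = 187 MPa, n = 2.40
  molybdenum: E = 325.7, α = 4.95, σ_y = 455.0 → σ = 337 MPa, n = 1.35
  CFRP laminate: E = 71.71, α = 0.822, σ_y = 951.5 → σ = 12.3 MPa, n = 77.2
Brass has the lowest safety factor, n = 0.483.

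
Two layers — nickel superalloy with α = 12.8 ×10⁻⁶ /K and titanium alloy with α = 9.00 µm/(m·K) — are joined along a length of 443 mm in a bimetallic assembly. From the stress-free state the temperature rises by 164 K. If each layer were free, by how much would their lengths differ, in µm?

276 µm

Δα = |12.8 − 9.00|×10⁻⁶/K = 3.80×10⁻⁶/K.
ΔL_mismatch = Δα·L·ΔT = 3.80×10⁻⁶ × 443.0 mm × 164.0 K = 276 µm.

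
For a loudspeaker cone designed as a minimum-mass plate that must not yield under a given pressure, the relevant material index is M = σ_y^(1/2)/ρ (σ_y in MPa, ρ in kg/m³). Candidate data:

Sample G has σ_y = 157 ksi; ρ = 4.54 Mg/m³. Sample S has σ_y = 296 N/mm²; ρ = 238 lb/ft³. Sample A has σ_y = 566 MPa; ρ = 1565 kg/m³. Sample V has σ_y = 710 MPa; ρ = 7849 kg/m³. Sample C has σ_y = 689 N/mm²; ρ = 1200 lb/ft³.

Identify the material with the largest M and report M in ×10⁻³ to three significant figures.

sample A, M = 15.2×10⁻³

After converting to SI:
  sample G: σ_y = 1082 MPa, ρ = 4540 kg/m³
  sample S: σ_y = 296.0 MPa, ρ = 3812 kg/m³
  sample A: σ_y = 566.0 MPa, ρ = 1565 kg/m³
  sample V: σ_y = 710.0 MPa, ρ = 7849 kg/m³
  sample C: σ_y = 689.0 MPa, ρ = 19220 kg/m³
  sample A: M = 15.2×10⁻³
  sample G: M = 7.25×10⁻³
  sample S: M = 4.51×10⁻³
  sample V: M = 3.39×10⁻³
  sample C: M = 1.37×10⁻³
The maximum is for sample A.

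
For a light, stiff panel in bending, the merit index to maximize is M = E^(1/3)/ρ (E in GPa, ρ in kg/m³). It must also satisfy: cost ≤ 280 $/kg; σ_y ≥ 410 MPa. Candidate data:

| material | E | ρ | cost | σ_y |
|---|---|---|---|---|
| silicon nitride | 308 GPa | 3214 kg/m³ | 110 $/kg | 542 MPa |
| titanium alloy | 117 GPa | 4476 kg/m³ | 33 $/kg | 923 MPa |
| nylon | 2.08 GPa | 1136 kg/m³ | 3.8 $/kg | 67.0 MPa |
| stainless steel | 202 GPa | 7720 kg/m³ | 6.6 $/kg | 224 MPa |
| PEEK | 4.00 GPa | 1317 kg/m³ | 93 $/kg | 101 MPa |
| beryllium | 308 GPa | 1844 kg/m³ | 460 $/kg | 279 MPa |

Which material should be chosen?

silicon nitride

Screen on constraints: cost ≤ 280 $/kg; σ_y ≥ 410 MPa. Survivors: silicon nitride, titanium alloy.
Evaluate M for each candidate:
  silicon nitride: M = 2.10×10⁻³
  titanium alloy: M = 1.09×10⁻³
Highest index: silicon nitride.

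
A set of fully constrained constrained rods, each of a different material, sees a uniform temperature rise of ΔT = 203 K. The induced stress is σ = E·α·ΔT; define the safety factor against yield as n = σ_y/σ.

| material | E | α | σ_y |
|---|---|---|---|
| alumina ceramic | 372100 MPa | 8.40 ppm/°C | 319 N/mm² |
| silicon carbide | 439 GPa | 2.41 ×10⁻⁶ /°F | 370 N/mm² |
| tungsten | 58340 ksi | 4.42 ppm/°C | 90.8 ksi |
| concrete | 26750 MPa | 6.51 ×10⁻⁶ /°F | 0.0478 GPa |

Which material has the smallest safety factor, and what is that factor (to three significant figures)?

In consistent units (E in GPa, α in ×10⁻⁶/K, σ_y in MPa):
  alumina ceramic: E = 372.1, α = 8.40, σ_y = 319.0 → σ = 635 MPa, n = 0.503
  silicon carbide: E = 439.0, α = 4.34, σ_y = 370.0 → σ = 387 MPa, n = 0.957
  tungsten: E = 402.2, α = 4.42, σ_y = 626.0 → σ = 361 MPa, n = 1.73
  concrete: E = 26.75, α = 11.7, σ_y = 47.80 → σ = 63.6 MPa, n = 0.751
The minimum is alumina ceramic at n = 0.503.

alumina ceramic, n = 0.503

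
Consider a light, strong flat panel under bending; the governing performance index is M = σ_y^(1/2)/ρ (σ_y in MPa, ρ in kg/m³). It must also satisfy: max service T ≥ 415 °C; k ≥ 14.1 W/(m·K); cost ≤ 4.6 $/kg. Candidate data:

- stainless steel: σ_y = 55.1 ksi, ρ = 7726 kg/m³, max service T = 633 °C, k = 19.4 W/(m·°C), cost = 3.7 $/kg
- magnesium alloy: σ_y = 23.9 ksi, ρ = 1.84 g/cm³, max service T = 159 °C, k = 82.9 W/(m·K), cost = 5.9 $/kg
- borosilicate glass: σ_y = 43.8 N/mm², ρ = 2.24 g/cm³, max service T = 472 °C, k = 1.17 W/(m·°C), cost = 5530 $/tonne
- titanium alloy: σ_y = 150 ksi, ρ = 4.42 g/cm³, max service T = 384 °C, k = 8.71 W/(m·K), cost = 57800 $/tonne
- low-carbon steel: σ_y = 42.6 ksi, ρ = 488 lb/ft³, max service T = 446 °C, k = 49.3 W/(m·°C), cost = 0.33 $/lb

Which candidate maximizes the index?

stainless steel

Screen on constraints: max service T ≥ 415 °C; k ≥ 14.1 W/(m·K); cost ≤ 4.6 $/kg. Survivors: stainless steel, low-carbon steel.
After converting to SI:
  stainless steel: σ_y = 379.9 MPa, ρ = 7726 kg/m³
  low-carbon steel: σ_y = 293.7 MPa, ρ = 7817 kg/m³
  stainless steel: M = 2.52×10⁻³
  low-carbon steel: M = 2.19×10⁻³
Highest index: stainless steel.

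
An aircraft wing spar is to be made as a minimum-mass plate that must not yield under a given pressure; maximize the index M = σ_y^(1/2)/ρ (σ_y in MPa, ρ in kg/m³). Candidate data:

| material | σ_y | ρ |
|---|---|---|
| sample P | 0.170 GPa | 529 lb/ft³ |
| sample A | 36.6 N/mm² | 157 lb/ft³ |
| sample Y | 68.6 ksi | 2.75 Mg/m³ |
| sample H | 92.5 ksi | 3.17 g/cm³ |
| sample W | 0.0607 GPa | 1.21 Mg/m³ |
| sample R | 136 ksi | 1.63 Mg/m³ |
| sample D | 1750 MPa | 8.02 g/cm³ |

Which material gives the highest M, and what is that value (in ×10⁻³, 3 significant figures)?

sample R, M = 18.8×10⁻³

Putting every candidate on a common basis:
  sample P: σ_y = 170.0 MPa, ρ = 8474 kg/m³
  sample A: σ_y = 36.60 MPa, ρ = 2515 kg/m³
  sample Y: σ_y = 473.0 MPa, ρ = 2750 kg/m³
  sample H: σ_y = 637.8 MPa, ρ = 3170 kg/m³
  sample W: σ_y = 60.70 MPa, ρ = 1210 kg/m³
  sample R: σ_y = 937.7 MPa, ρ = 1630 kg/m³
  sample D: σ_y = 1750 MPa, ρ = 8020 kg/m³
  sample R: M = 18.8×10⁻³
  sample H: M = 7.97×10⁻³
  sample Y: M = 7.91×10⁻³
  sample W: M = 6.44×10⁻³
  sample D: M = 5.22×10⁻³
  sample A: M = 2.41×10⁻³
  sample P: M = 1.54×10⁻³
Sample R ranks first.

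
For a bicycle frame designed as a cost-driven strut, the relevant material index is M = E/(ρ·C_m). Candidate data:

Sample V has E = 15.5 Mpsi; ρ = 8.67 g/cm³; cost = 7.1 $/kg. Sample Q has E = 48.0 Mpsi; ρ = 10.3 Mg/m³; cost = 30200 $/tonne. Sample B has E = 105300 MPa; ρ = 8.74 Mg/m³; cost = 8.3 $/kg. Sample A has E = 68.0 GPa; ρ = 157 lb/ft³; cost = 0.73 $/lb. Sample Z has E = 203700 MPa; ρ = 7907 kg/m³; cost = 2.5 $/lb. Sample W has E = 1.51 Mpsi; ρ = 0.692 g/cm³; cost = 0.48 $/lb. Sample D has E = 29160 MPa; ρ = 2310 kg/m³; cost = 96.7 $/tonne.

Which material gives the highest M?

After converting to SI:
  sample V: E = 106.9 GPa, ρ = 8670 kg/m³, cost = 7.100 $/kg
  sample Q: E = 330.9 GPa, ρ = 10300 kg/m³, cost = 30.20 $/kg
  sample B: E = 105.3 GPa, ρ = 8740 kg/m³, cost = 8.300 $/kg
  sample A: E = 68.00 GPa, ρ = 2515 kg/m³, cost = 1.609 $/kg
  sample Z: E = 203.7 GPa, ρ = 7907 kg/m³, cost = 5.511 $/kg
  sample W: E = 10.41 GPa, ρ = 692.0 kg/m³, cost = 1.058 $/kg
  sample D: E = 29.16 GPa, ρ = 2310 kg/m³, cost = 0.09670 $/kg
  sample D: M = 131 MN·m per $
  sample A: M = 16.8 MN·m per $
  sample W: M = 14.2 MN·m per $
  sample Z: M = 4.67 MN·m per $
  sample V: M = 1.74 MN·m per $
  sample B: M = 1.45 MN·m per $
  sample Q: M = 1.06 MN·m per $
Sample D has the largest M.

sample D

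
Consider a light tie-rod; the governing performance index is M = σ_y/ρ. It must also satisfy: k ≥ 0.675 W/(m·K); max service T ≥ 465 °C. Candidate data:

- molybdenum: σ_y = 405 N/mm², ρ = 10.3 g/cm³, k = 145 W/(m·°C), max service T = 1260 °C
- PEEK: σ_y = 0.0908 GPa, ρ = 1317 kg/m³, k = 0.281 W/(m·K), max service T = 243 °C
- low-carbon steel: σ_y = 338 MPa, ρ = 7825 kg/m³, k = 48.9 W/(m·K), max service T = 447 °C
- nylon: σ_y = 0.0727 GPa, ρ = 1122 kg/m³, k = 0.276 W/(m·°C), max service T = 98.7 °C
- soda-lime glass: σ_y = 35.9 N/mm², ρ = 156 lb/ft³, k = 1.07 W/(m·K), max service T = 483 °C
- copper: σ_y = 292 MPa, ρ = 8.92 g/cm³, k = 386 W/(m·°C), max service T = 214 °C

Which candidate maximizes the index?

molybdenum

Screen on constraints: k ≥ 0.675 W/(m·K); max service T ≥ 465 °C. Survivors: molybdenum, soda-lime glass.
Putting every candidate on a common basis:
  molybdenum: σ_y = 405.0 MPa, ρ = 10300 kg/m³
  soda-lime glass: σ_y = 35.90 MPa, ρ = 2499 kg/m³
  molybdenum: M = 39.3 kN·m/kg
  soda-lime glass: M = 14.4 kN·m/kg
Molybdenum ranks first.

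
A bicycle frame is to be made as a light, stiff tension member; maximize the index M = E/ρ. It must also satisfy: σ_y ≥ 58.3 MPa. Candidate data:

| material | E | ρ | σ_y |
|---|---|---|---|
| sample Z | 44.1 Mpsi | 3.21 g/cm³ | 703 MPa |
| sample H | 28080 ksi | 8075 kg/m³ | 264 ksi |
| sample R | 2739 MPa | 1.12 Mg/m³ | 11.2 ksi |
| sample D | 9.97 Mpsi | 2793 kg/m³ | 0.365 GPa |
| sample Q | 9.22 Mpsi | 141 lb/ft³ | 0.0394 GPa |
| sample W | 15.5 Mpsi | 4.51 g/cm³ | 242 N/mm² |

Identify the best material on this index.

Screen on constraints: σ_y ≥ 58.3 MPa. Survivors: sample Z, sample H, sample R, sample D, sample W.
Normalizing units and computing the index:
  sample Z: E = 304.1 GPa, ρ = 3210 kg/m³
  sample H: E = 193.6 GPa, ρ = 8075 kg/m³
  sample R: E = 2.739 GPa, ρ = 1120 kg/m³
  sample D: E = 68.74 GPa, ρ = 2793 kg/m³
  sample W: E = 106.9 GPa, ρ = 4510 kg/m³
  sample Z: M = 94.7 MN·m/kg
  sample D: M = 24.6 MN·m/kg
  sample H: M = 24.0 MN·m/kg
  sample W: M = 23.7 MN·m/kg
  sample R: M = 2.45 MN·m/kg
Sample Z ranks first.

sample Z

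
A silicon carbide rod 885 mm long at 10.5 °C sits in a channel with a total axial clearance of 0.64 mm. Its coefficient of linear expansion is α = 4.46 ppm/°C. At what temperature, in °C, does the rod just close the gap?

α·L₀·ΔT = 0.64 mm ⇒ ΔT = 0.64 / (4.46×10⁻⁶ × 885.0) = 162.1 K.
T = 10.5 + 162.1 = 172.6 °C.

173 °C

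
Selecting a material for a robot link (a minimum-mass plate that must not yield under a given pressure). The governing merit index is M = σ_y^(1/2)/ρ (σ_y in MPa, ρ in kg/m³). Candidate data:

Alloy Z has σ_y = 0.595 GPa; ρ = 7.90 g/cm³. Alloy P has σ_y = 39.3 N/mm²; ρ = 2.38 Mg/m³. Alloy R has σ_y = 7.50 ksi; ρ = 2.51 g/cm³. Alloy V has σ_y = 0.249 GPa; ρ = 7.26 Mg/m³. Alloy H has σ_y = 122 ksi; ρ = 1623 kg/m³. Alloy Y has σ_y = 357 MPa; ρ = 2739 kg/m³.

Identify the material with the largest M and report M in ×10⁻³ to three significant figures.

After converting to SI:
  alloy Z: σ_y = 595.0 MPa, ρ = 7900 kg/m³
  alloy P: σ_y = 39.30 MPa, ρ = 2380 kg/m³
  alloy R: σ_y = 51.71 MPa, ρ = 2510 kg/m³
  alloy V: σ_y = 249.0 MPa, ρ = 7260 kg/m³
  alloy H: σ_y = 841.2 MPa, ρ = 1623 kg/m³
  alloy Y: σ_y = 357.0 MPa, ρ = 2739 kg/m³
  alloy H: M = 17.9×10⁻³
  alloy Y: M = 6.90×10⁻³
  alloy Z: M = 3.09×10⁻³
  alloy R: M = 2.86×10⁻³
  alloy P: M = 2.63×10⁻³
  alloy V: M = 2.17×10⁻³
The maximum is for alloy H.

alloy H, M = 17.9×10⁻³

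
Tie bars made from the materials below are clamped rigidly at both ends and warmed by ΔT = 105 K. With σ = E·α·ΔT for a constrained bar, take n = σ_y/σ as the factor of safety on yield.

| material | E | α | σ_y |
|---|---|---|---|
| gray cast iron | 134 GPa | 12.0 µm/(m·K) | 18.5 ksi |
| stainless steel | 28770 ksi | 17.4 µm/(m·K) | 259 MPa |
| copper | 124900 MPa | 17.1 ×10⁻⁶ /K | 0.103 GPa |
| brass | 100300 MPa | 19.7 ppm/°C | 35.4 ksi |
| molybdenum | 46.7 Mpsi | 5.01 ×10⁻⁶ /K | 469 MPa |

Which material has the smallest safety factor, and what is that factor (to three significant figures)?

copper, n = 0.459

Per material, after unit conversion:
  gray cast iron: E = 134.0, α = 12.0, σ_y = 127.6 → σ = 169 MPa, n = 0.755
  stainless steel: E = 198.4, α = 17.4, σ_y = 259.0 → σ = 362 MPa, n = 0.715
  copper: E = 124.9, α = 17.1, σ_y = 103.0 → σ = 224 MPa, n = 0.459
  brass: E = 100.3, α = 19.7, σ_y = 244.1 → σ = 207 MPa, n = 1.18
  molybdenum: E = 322.0, α = 5.01, σ_y = 469.0 → σ = 169 MPa, n = 2.77
The minimum is copper at n = 0.459.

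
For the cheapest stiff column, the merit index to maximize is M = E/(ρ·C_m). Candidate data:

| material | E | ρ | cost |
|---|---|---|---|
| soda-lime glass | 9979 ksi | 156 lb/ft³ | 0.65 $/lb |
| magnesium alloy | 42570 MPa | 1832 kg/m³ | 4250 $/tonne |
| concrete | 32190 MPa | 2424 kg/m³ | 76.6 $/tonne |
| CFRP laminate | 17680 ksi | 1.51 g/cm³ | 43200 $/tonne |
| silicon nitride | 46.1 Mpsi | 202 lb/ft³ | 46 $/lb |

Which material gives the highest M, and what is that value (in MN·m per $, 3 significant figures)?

In SI units:
  soda-lime glass: E = 68.80 GPa, ρ = 2499 kg/m³, cost = 1.433 $/kg
  magnesium alloy: E = 42.57 GPa, ρ = 1832 kg/m³, cost = 4.250 $/kg
  concrete: E = 32.19 GPa, ρ = 2424 kg/m³, cost = 0.07660 $/kg
  CFRP laminate: E = 121.9 GPa, ρ = 1510 kg/m³, cost = 43.20 $/kg
  silicon nitride: E = 317.8 GPa, ρ = 3236 kg/m³, cost = 101.4 $/kg
  concrete: M = 173 MN·m per $
  soda-lime glass: M = 19.2 MN·m per $
  magnesium alloy: M = 5.47 MN·m per $
  CFRP laminate: M = 1.87 MN·m per $
  silicon nitride: M = 0.969 MN·m per $
The maximum is for concrete.

concrete, M = 173 MN·m per $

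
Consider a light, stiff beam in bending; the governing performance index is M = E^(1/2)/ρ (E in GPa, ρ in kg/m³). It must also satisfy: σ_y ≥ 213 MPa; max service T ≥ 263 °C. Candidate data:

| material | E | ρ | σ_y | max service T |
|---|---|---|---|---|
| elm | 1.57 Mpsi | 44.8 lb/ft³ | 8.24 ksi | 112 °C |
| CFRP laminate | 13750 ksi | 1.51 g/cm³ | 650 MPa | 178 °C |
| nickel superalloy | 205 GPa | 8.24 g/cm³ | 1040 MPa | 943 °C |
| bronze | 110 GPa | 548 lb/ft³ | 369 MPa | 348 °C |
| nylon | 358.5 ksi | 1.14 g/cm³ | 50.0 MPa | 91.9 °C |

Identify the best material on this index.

nickel superalloy

Screen on constraints: σ_y ≥ 213 MPa; max service T ≥ 263 °C. Survivors: nickel superalloy, bronze.
After converting to SI:
  nickel superalloy: E = 205.0 GPa, ρ = 8240 kg/m³
  bronze: E = 110.0 GPa, ρ = 8778 kg/m³
  nickel superalloy: M = 1.74×10⁻³
  bronze: M = 1.19×10⁻³
Highest index: nickel superalloy.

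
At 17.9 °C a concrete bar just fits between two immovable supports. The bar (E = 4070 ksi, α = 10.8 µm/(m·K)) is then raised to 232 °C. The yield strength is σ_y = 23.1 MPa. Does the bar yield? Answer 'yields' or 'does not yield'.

yields

E = 4070 ksi = 28.06 GPa.
ΔT = 214.1 K. Constrained thermal stress σ = E·α·ΔT = 28.06×10³ MPa × 10.8×10⁻⁶ × 214.1 = 64.9 MPa (compressive).
Compare to σ_y = 23.1 MPa: σ ≥ σ_y, so it yields.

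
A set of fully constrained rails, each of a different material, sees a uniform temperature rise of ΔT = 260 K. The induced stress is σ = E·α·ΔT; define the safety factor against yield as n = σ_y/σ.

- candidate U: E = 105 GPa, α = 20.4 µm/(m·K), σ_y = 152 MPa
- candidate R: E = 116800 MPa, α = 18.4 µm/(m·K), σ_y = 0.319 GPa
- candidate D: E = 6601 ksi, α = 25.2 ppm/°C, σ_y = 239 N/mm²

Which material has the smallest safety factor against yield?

In consistent units (E in GPa, α in ×10⁻⁶/K, σ_y in MPa):
  candidate U: E = 105.0, α = 20.4, σ_y = 152.0 → σ = 557 MPa, n = 0.273
  candidate R: E = 116.8, α = 18.4, σ_y = 319.0 → σ = 559 MPa, n = 0.571
  candidate D: E = 45.51, α = 25.2, σ_y = 239.0 → σ = 298 MPa, n = 0.801
The minimum is candidate U at n = 0.273.

candidate U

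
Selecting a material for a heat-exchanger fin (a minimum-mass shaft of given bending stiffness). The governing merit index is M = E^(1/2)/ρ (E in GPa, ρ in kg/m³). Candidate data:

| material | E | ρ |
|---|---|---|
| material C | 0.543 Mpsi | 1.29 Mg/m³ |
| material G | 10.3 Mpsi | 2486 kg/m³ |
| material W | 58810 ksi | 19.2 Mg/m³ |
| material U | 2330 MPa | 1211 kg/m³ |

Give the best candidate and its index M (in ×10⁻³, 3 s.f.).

material G, M = 3.39×10⁻³

Normalizing units and computing the index:
  material C: E = 3.744 GPa, ρ = 1290 kg/m³
  material G: E = 71.02 GPa, ρ = 2486 kg/m³
  material W: E = 405.5 GPa, ρ = 19200 kg/m³
  material U: E = 2.330 GPa, ρ = 1211 kg/m³
  material G: M = 3.39×10⁻³
  material C: M = 1.50×10⁻³
  material U: M = 1.26×10⁻³
  material W: M = 1.05×10⁻³
The maximum is for material G.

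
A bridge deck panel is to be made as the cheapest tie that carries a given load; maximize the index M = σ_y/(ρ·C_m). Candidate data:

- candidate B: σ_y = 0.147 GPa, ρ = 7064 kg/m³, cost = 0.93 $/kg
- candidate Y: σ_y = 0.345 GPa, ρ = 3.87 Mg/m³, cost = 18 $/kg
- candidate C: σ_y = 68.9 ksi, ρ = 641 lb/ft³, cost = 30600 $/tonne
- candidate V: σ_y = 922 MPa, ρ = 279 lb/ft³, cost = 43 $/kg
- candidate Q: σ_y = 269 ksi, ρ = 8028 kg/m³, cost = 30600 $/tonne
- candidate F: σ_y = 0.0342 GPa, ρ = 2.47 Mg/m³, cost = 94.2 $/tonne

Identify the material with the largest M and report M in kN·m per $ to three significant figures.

Convert each candidate to consistent units, then evaluate M:
  candidate B: σ_y = 147.0 MPa, ρ = 7064 kg/m³, cost = 0.9300 $/kg
  candidate Y: σ_y = 345.0 MPa, ρ = 3870 kg/m³, cost = 18.00 $/kg
  candidate C: σ_y = 475.0 MPa, ρ = 10270 kg/m³, cost = 30.60 $/kg
  candidate V: σ_y = 922.0 MPa, ρ = 4469 kg/m³, cost = 43.00 $/kg
  candidate Q: σ_y = 1855 MPa, ρ = 8028 kg/m³, cost = 30.60 $/kg
  candidate F: σ_y = 34.20 MPa, ρ = 2470 kg/m³, cost = 0.09420 $/kg
  candidate F: M = 147 kN·m per $
  candidate B: M = 22.4 kN·m per $
  candidate Q: M = 7.55 kN·m per $
  candidate Y: M = 4.95 kN·m per $
  candidate V: M = 4.80 kN·m per $
  candidate C: M = 1.51 kN·m per $
Candidate F has the largest M.

candidate F, M = 147 kN·m per $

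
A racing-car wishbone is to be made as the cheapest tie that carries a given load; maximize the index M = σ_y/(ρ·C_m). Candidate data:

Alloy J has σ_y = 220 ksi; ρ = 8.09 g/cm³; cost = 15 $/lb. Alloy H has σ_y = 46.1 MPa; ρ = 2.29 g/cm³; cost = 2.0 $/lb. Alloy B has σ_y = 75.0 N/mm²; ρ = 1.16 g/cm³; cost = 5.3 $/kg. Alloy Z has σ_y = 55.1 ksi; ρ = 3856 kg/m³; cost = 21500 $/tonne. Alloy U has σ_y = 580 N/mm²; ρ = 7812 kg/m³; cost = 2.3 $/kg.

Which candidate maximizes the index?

alloy U

Normalizing units and computing the index:
  alloy J: σ_y = 1517 MPa, ρ = 8090 kg/m³, cost = 33.07 $/kg
  alloy H: σ_y = 46.10 MPa, ρ = 2290 kg/m³, cost = 4.409 $/kg
  alloy B: σ_y = 75.00 MPa, ρ = 1160 kg/m³, cost = 5.300 $/kg
  alloy Z: σ_y = 379.9 MPa, ρ = 3856 kg/m³, cost = 21.50 $/kg
  alloy U: σ_y = 580.0 MPa, ρ = 7812 kg/m³, cost = 2.300 $/kg
  alloy U: M = 32.3 kN·m per $
  alloy B: M = 12.2 kN·m per $
  alloy J: M = 5.67 kN·m per $
  alloy Z: M = 4.58 kN·m per $
  alloy H: M = 4.57 kN·m per $
Highest index: alloy U.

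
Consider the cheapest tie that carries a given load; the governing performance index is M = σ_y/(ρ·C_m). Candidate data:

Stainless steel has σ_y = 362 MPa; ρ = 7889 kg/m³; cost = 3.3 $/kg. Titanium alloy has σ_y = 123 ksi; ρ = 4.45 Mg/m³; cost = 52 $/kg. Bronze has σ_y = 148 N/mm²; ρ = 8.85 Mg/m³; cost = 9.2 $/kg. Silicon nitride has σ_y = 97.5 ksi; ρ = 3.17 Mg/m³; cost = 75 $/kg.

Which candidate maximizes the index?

After converting to SI:
  stainless steel: σ_y = 362.0 MPa, ρ = 7889 kg/m³, cost = 3.300 $/kg
  titanium alloy: σ_y = 848.1 MPa, ρ = 4450 kg/m³, cost = 52.00 $/kg
  bronze: σ_y = 148.0 MPa, ρ = 8850 kg/m³, cost = 9.200 $/kg
  silicon nitride: σ_y = 672.2 MPa, ρ = 3170 kg/m³, cost = 75.00 $/kg
  stainless steel: M = 13.9 kN·m per $
  titanium alloy: M = 3.66 kN·m per $
  silicon nitride: M = 2.83 kN·m per $
  bronze: M = 1.82 kN·m per $
The maximum is for stainless steel.

stainless steel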